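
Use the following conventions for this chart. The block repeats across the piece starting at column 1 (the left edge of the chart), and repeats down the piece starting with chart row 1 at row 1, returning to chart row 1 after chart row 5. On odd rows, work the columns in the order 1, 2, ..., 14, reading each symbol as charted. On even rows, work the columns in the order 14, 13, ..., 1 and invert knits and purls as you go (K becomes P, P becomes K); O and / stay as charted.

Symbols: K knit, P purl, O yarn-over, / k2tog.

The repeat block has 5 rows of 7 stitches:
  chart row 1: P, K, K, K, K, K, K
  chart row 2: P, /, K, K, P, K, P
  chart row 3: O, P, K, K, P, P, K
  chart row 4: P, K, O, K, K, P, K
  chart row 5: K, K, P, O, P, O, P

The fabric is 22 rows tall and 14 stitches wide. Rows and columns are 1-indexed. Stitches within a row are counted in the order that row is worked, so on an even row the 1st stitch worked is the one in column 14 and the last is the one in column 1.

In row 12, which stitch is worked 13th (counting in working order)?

Stitch:
/

Derivation:
Row 12 uses chart row ((12-1) mod 5)+1 = 2. Row 12 is even, so WS.
Chart row 2 tiled across columns 1-14: P / K K P K P P / K K P K P
Wrong side: read the tiled row from column 14 down to 1 and exchange K with P (leave O, /).
Row 12 as worked: K P K P P / K K P K P P / K
Stitch 13 in working order -> /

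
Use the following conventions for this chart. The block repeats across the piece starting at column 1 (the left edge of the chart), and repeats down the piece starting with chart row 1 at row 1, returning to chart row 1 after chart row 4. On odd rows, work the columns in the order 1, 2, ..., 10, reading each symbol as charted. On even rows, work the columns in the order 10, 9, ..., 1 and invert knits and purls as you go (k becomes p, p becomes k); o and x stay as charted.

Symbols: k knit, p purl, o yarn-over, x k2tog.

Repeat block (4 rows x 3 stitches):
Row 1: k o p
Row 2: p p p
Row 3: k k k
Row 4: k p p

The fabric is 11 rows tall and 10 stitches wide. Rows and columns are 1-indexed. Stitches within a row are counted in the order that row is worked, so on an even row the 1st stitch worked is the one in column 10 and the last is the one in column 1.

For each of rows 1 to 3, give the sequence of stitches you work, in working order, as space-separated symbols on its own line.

Result:
k o p k o p k o p k
k k k k k k k k k k
k k k k k k k k k k

Derivation:
Row 1: chart row 1, RS - tile across columns 1-10 and work as-is.
Row 2: chart row 2, WS - tiled (columns 1-10): p p p p p p p p p p; work from column 10 back to 1 with k<->p swapped.
Row 3: chart row 3, RS - tile across columns 1-10 and work as-is.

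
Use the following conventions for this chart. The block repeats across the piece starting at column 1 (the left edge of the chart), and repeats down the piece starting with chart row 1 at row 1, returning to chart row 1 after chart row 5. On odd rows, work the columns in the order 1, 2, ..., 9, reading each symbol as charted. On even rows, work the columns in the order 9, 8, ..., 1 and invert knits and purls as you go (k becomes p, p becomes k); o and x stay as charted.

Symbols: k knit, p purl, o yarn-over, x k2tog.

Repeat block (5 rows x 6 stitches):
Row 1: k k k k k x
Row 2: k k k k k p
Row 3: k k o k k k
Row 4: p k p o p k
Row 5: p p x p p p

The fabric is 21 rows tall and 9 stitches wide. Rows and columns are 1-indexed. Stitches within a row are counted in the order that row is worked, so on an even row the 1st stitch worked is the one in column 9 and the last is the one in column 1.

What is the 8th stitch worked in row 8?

Row 8 uses chart row ((8-1) mod 5)+1 = 3. Row 8 is even, so WS.
Chart row 3 tiled across columns 1-9: k k o k k k k k o
WS row: flip the tiled sequence (start at column 9) and apply k<->p; o and x stay.
Row 8 as worked: o p p p p p o p p
Counting 8 along the worked row gives p.

Result:
p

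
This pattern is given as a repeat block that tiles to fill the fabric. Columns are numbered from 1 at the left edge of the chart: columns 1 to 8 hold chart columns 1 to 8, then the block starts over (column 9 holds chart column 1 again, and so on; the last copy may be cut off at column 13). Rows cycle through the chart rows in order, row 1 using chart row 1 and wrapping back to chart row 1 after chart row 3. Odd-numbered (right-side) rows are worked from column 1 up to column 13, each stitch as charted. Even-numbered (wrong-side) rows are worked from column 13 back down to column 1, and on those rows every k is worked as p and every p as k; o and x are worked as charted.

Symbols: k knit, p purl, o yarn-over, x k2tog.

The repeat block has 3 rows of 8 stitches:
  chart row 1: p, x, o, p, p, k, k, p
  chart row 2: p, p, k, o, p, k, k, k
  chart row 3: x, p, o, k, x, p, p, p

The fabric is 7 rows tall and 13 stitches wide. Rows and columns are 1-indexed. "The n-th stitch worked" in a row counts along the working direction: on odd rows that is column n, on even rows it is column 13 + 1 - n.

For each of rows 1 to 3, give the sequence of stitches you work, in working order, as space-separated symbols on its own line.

== ROWS AS WORKED ==
p x o p p k k p p x o p p
k o p k k p p p k o p k k
x p o k x p p p x p o k x

Derivation:
Row 1: chart row 1, RS - tile across columns 1-13 and work as-is.
Row 2: chart row 2, WS - tiled (columns 1-13): p p k o p k k k p p k o p; work from column 13 back to 1 with k<->p swapped.
Row 3: chart row 3, RS - tile across columns 1-13 and work as-is.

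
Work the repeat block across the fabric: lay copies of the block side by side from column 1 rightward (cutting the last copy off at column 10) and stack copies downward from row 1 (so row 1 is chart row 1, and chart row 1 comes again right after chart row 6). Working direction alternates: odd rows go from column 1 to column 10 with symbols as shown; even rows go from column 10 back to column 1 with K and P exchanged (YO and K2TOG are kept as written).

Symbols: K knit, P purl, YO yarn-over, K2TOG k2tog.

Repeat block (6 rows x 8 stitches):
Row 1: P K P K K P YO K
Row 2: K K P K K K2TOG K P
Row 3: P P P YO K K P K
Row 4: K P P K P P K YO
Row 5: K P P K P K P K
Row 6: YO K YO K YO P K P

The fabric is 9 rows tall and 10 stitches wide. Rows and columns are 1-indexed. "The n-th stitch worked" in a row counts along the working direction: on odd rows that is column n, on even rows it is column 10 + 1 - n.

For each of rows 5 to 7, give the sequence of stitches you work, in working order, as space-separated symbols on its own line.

Row 5: chart row 5, RS - tile across columns 1-10 and work as-is.
Row 6: chart row 6, WS - tiled (columns 1-10): YO K YO K YO P K P YO K; work from column 10 back to 1 with K<->P swapped.
Row 7: chart row 1, RS - tile across columns 1-10 and work as-is.

Result:
K P P K P K P K K P
P YO K P K YO P YO P YO
P K P K K P YO K P K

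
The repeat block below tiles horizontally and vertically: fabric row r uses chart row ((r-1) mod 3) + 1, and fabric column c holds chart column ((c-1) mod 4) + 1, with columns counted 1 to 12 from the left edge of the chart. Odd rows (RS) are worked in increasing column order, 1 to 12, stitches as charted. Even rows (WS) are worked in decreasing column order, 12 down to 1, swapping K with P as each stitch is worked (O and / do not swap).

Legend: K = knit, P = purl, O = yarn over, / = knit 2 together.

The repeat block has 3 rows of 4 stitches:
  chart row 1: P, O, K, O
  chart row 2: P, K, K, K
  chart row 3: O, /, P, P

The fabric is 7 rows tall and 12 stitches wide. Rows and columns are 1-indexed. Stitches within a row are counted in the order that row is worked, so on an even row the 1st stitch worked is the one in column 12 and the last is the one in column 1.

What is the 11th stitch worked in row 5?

Row 5: (5-1) mod 3 = 1, so use chart row 2. Odd row -> RS.
Chart row 2 tiled across columns 1-12: P K K K P K K K P K K K
RS: work column 1 to column 12, symbols as charted — the tiled row is the row as worked.
Counting 11 along the worked row gives K.

Result:
K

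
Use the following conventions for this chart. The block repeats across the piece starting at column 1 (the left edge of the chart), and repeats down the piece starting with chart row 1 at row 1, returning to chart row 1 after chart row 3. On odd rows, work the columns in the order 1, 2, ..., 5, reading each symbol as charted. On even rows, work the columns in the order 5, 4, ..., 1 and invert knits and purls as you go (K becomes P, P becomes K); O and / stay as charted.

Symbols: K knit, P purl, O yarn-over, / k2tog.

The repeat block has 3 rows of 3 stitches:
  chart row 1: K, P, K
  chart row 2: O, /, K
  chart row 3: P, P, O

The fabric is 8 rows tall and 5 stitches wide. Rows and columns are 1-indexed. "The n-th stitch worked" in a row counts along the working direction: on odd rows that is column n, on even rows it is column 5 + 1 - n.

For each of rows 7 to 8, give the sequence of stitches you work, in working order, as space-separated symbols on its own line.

Rows as worked:
K P K K P
/ O P / O

Derivation:
Row 7: chart row 1, RS - tile across columns 1-5 and work as-is.
Row 8: chart row 2, WS - tiled (columns 1-5): O / K O /; work from column 5 back to 1 with K<->P swapped.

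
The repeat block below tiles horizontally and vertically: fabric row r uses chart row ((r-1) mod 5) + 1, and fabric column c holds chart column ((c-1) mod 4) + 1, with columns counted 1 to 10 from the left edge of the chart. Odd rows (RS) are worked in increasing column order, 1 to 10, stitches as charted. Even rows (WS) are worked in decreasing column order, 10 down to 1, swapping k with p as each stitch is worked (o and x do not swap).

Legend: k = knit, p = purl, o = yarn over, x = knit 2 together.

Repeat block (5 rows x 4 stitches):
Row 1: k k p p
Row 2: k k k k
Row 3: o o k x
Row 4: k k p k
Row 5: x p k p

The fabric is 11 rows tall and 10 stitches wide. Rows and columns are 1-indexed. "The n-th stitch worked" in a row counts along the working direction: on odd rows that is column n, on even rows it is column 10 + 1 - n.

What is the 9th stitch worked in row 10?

Stitch:
k

Derivation:
Row 10: (10-1) mod 5 = 4, so use chart row 5. Even row -> WS.
Chart row 5 tiled across columns 1-10: x p k p x p k p x p
WS: work from column 10 back to column 1 (reverse the tiled row), swapping k<->p (o and x unchanged).
Row 10 as worked: k x k p k x k p k x
Counting 9 along the worked row gives k.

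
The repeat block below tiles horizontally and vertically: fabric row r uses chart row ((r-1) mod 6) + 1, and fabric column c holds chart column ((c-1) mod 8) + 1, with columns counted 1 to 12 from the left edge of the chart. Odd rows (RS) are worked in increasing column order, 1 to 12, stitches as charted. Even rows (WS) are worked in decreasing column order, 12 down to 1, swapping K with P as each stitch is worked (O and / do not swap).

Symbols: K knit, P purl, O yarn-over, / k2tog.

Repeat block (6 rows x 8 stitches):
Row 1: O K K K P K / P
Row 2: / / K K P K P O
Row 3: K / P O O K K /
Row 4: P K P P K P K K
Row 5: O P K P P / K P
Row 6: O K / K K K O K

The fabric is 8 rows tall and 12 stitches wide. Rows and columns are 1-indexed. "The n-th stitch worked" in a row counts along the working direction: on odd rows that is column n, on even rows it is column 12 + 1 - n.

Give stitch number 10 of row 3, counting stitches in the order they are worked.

Row 3 uses chart row ((3-1) mod 6)+1 = 3. Row 3 is odd, so RS.
Chart row 3 tiled across columns 1-12: K / P O O K K / K / P O
RS: work column 1 to column 12, symbols as charted — the tiled row is the row as worked.
The 10th stitch worked is /.

Result:
/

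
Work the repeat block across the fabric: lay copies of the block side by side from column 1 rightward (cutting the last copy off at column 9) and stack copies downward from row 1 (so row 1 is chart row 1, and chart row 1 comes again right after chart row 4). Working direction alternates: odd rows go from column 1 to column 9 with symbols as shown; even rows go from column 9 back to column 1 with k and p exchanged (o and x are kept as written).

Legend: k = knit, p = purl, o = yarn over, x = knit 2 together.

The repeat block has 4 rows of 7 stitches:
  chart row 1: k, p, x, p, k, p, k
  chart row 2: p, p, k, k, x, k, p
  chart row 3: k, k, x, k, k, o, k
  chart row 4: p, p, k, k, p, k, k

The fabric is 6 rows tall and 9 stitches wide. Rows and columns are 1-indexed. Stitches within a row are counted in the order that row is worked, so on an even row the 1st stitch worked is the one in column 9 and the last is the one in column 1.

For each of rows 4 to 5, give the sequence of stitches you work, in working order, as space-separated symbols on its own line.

Row 4: chart row 4, WS - tiled (columns 1-9): p p k k p k k p p; work from column 9 back to 1 with k<->p swapped.
Row 5: chart row 1, RS - tile across columns 1-9 and work as-is.

Result:
k k p p k p p k k
k p x p k p k k p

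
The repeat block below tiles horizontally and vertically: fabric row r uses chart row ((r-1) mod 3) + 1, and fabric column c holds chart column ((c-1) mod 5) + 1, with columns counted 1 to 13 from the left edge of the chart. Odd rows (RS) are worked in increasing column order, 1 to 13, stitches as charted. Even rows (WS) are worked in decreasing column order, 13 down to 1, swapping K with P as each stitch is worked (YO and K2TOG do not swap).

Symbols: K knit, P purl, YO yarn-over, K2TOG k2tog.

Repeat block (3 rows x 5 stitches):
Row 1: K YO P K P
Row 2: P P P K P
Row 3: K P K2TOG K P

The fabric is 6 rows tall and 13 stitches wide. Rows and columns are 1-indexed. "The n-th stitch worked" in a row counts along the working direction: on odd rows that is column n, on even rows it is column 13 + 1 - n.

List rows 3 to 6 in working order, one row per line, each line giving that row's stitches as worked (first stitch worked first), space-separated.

== ROWS AS WORKED ==
K P K2TOG K P K P K2TOG K P K P K2TOG
K YO P K P K YO P K P K YO P
P P P K P P P P K P P P P
K2TOG K P K P K2TOG K P K P K2TOG K P

Derivation:
Row 3: chart row 3, RS - tile across columns 1-13 and work as-is.
Row 4: chart row 1, WS - tiled (columns 1-13): K YO P K P K YO P K P K YO P; work from column 13 back to 1 with K<->P swapped.
Row 5: chart row 2, RS - tile across columns 1-13 and work as-is.
Row 6: chart row 3, WS - tiled (columns 1-13): K P K2TOG K P K P K2TOG K P K P K2TOG; work from column 13 back to 1 with K<->P swapped.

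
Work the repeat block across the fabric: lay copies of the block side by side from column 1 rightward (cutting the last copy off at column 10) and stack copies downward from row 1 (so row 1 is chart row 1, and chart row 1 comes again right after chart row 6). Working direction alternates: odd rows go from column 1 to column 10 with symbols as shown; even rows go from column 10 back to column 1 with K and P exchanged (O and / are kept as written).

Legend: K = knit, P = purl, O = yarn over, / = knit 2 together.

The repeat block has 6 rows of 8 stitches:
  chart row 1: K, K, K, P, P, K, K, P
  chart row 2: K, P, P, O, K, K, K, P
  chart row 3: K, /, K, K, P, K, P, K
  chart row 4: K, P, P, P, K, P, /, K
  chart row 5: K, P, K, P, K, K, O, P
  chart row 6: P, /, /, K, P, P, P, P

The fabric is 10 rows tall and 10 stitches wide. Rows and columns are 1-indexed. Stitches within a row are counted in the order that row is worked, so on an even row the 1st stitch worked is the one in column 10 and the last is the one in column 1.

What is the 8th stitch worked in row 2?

Result:
K

Derivation:
Row 2: (2-1) mod 6 = 1, so use chart row 2. Even row -> WS.
Chart row 2 tiled across columns 1-10: K P P O K K K P K P
WS: work from column 10 back to column 1 (reverse the tiled row), swapping K<->P (O and / unchanged).
Row 2 as worked: K P K P P P O K K P
Counting 8 along the worked row gives K.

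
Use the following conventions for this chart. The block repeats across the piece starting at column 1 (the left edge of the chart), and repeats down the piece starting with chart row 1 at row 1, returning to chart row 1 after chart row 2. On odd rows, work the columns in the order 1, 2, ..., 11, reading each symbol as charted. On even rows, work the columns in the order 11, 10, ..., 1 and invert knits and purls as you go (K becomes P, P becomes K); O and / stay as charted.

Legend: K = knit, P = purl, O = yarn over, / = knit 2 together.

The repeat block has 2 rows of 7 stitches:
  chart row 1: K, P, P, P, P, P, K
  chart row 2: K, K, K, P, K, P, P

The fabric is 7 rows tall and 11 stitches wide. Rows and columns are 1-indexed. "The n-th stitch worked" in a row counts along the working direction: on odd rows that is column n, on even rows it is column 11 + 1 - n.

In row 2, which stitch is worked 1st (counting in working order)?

== STITCH ==
K

Derivation:
Row 2 uses chart row ((2-1) mod 2)+1 = 2. Row 2 is even, so WS.
Chart row 2 tiled across columns 1-11: K K K P K P P K K K P
WS: work from column 11 back to column 1 (reverse the tiled row), swapping K<->P (O and / unchanged).
Row 2 as worked: K P P P K K P K P P P
Stitch 1 in working order -> K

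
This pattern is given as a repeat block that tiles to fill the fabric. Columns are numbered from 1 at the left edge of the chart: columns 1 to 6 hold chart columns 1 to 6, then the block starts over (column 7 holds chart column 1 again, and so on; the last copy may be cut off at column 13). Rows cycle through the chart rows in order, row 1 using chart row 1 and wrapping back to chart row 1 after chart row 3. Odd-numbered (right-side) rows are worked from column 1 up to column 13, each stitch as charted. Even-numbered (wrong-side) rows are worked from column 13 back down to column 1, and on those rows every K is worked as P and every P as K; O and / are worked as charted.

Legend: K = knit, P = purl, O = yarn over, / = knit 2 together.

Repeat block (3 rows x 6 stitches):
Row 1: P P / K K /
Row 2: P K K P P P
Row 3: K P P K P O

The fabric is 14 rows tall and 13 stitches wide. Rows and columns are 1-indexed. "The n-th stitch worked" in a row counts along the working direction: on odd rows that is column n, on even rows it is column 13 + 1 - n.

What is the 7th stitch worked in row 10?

For row 10: chart row = ((10-1) mod 3) + 1 = 1; this is a WS (even) row.
Chart row 1 tiled across columns 1-13: P P / K K / P P / K K / P
Wrong side: read the tiled row from column 13 down to 1 and exchange K with P (leave O, /).
Row 10 as worked: K / P P / K K / P P / K K
Stitch 7 in working order -> K

Stitch:
K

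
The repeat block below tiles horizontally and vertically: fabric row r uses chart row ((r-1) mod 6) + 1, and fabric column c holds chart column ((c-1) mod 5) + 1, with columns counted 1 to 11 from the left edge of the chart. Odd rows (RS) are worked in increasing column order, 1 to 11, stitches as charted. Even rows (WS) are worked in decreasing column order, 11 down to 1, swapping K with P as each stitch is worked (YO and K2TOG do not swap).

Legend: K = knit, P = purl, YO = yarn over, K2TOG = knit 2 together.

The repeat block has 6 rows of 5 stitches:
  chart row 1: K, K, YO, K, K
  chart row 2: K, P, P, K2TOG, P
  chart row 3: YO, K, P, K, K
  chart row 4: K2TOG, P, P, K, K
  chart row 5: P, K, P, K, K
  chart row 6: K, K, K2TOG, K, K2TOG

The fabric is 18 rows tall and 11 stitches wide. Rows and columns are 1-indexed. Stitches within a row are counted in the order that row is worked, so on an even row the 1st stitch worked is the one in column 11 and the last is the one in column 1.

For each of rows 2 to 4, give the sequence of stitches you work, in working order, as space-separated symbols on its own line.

== ROWS AS WORKED ==
P K K2TOG K K P K K2TOG K K P
YO K P K K YO K P K K YO
K2TOG P P K K K2TOG P P K K K2TOG

Derivation:
Row 2: chart row 2, WS - tiled (columns 1-11): K P P K2TOG P K P P K2TOG P K; work from column 11 back to 1 with K<->P swapped.
Row 3: chart row 3, RS - tile across columns 1-11 and work as-is.
Row 4: chart row 4, WS - tiled (columns 1-11): K2TOG P P K K K2TOG P P K K K2TOG; work from column 11 back to 1 with K<->P swapped.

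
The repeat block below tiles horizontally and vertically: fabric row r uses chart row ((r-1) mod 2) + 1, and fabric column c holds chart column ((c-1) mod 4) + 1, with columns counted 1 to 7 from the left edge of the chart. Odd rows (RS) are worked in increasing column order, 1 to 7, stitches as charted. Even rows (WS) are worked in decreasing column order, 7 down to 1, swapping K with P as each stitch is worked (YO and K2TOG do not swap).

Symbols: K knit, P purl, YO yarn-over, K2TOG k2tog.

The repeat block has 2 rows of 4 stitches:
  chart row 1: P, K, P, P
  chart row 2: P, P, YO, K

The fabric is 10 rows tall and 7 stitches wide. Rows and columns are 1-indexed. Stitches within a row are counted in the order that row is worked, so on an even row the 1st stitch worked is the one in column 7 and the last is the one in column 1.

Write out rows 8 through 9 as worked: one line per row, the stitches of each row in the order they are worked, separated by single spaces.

Result:
YO K K P YO K K
P K P P P K P

Derivation:
Row 8: chart row 2, WS - tiled (columns 1-7): P P YO K P P YO; work from column 7 back to 1 with K<->P swapped.
Row 9: chart row 1, RS - tile across columns 1-7 and work as-is.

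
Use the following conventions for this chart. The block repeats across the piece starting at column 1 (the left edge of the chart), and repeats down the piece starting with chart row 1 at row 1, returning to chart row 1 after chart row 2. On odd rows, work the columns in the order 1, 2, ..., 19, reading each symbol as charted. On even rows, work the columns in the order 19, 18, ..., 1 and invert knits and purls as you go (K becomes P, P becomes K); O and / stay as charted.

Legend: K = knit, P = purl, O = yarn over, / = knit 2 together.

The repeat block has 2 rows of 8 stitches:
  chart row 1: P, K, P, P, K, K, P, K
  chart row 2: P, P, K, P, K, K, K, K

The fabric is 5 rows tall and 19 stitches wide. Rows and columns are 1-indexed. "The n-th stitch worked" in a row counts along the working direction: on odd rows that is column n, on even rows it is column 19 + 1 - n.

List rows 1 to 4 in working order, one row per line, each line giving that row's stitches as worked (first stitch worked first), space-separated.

Row 1: chart row 1, RS - tile across columns 1-19 and work as-is.
Row 2: chart row 2, WS - tiled (columns 1-19): P P K P K K K K P P K P K K K K P P K; work from column 19 back to 1 with K<->P swapped.
Row 3: chart row 1, RS - tile across columns 1-19 and work as-is.
Row 4: chart row 2, WS - tiled (columns 1-19): P P K P K K K K P P K P K K K K P P K; work from column 19 back to 1 with K<->P swapped.

Result:
P K P P K K P K P K P P K K P K P K P
P K K P P P P K P K K P P P P K P K K
P K P P K K P K P K P P K K P K P K P
P K K P P P P K P K K P P P P K P K K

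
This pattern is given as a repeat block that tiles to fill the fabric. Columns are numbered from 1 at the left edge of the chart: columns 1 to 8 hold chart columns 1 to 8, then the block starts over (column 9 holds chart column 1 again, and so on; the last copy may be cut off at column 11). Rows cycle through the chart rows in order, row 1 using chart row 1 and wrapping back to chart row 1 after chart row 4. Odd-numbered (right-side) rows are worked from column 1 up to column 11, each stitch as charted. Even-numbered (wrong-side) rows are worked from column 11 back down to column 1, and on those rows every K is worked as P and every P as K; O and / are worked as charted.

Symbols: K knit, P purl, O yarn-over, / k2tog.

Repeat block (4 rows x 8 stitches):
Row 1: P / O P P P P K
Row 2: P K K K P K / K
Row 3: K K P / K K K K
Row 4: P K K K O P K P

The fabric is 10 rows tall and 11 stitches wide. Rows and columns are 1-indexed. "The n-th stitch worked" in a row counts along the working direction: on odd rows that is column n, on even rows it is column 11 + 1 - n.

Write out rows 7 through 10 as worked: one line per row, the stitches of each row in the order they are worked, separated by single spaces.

Rows as worked:
K K P / K K K K K K P
P P K K P K O P P P K
P / O P P P P K P / O
P P K P / P K P P P K

Derivation:
Row 7: chart row 3, RS - tile across columns 1-11 and work as-is.
Row 8: chart row 4, WS - tiled (columns 1-11): P K K K O P K P P K K; work from column 11 back to 1 with K<->P swapped.
Row 9: chart row 1, RS - tile across columns 1-11 and work as-is.
Row 10: chart row 2, WS - tiled (columns 1-11): P K K K P K / K P K K; work from column 11 back to 1 with K<->P swapped.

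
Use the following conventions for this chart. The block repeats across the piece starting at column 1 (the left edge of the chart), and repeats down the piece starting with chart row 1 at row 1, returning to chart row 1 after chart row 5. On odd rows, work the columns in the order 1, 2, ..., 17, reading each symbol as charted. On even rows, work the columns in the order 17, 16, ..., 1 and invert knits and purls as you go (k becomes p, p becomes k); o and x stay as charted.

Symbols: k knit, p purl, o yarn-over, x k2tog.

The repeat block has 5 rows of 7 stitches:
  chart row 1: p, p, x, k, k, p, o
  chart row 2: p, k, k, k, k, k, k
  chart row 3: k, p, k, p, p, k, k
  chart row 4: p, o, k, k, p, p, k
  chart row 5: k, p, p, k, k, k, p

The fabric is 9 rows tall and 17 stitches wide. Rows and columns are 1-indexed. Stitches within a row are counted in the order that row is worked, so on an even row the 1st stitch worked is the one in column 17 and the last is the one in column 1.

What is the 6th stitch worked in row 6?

Row 6: (6-1) mod 5 = 0, so use chart row 1. Even row -> WS.
Chart row 1 tiled across columns 1-17: p p x k k p o p p x k k p o p p x
WS: work from column 17 back to column 1 (reverse the tiled row), swapping k<->p (o and x unchanged).
Row 6 as worked: x k k o k p p x k k o k p p x k k
The 6th stitch worked is p.

Result:
p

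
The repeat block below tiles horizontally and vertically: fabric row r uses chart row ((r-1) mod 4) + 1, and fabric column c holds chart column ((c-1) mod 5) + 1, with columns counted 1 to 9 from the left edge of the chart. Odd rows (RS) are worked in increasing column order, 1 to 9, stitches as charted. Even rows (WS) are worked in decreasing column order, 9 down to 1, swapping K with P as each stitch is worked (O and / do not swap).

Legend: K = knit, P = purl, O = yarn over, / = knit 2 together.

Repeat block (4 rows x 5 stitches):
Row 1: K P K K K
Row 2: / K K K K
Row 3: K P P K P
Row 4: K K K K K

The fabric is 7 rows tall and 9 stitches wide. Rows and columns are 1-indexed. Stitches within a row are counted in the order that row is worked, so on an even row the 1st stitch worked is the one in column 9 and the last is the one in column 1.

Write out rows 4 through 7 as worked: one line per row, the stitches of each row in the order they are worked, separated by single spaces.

Row 4: chart row 4, WS - tiled (columns 1-9): K K K K K K K K K; work from column 9 back to 1 with K<->P swapped.
Row 5: chart row 1, RS - tile across columns 1-9 and work as-is.
Row 6: chart row 2, WS - tiled (columns 1-9): / K K K K / K K K; work from column 9 back to 1 with K<->P swapped.
Row 7: chart row 3, RS - tile across columns 1-9 and work as-is.

Result:
P P P P P P P P P
K P K K K K P K K
P P P / P P P P /
K P P K P K P P K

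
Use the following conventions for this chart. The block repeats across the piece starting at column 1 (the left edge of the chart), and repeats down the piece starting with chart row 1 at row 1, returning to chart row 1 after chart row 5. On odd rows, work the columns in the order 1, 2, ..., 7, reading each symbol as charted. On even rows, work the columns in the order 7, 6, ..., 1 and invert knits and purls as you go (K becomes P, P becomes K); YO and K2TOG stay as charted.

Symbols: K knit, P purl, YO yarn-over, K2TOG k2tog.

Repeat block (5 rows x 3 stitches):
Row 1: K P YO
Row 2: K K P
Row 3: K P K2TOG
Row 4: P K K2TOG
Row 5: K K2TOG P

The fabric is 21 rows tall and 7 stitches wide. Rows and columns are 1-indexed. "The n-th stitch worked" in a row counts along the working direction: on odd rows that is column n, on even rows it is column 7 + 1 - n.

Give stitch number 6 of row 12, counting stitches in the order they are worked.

Row 12: (12-1) mod 5 = 1, so use chart row 2. Even row -> WS.
Chart row 2 tiled across columns 1-7: K K P K K P K
Wrong side: read the tiled row from column 7 down to 1 and exchange K with P (leave YO, K2TOG).
Row 12 as worked: P K P P K P P
Counting 6 along the worked row gives P.

Stitch:
P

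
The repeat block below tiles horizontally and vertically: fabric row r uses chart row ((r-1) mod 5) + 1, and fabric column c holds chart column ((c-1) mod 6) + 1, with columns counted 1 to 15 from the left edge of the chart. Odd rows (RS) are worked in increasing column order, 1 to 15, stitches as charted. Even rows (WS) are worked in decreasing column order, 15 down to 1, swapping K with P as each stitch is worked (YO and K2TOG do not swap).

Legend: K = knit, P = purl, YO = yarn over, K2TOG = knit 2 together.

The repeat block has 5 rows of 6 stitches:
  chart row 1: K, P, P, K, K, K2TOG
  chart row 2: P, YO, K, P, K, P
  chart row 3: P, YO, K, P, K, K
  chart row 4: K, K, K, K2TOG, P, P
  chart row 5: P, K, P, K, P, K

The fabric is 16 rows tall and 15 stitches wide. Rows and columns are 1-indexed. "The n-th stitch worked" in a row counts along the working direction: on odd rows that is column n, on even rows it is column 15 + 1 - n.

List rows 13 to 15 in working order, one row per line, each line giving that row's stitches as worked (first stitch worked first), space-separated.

Rows as worked:
P YO K P K K P YO K P K K P YO K
P P P K K K2TOG P P P K K K2TOG P P P
P K P K P K P K P K P K P K P

Derivation:
Row 13: chart row 3, RS - tile across columns 1-15 and work as-is.
Row 14: chart row 4, WS - tiled (columns 1-15): K K K K2TOG P P K K K K2TOG P P K K K; work from column 15 back to 1 with K<->P swapped.
Row 15: chart row 5, RS - tile across columns 1-15 and work as-is.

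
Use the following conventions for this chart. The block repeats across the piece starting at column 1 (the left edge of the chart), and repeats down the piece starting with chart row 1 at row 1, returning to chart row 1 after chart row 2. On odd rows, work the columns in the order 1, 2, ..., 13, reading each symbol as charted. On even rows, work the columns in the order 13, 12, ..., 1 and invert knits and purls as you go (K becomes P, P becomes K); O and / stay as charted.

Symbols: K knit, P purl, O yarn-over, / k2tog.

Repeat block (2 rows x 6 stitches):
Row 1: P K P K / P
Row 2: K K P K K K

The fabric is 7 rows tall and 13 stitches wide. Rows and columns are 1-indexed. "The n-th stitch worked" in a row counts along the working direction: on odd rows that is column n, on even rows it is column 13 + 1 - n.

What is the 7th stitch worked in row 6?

For row 6: chart row = ((6-1) mod 2) + 1 = 2; this is a WS (even) row.
Chart row 2 tiled across columns 1-13: K K P K K K K K P K K K K
WS row: flip the tiled sequence (start at column 13) and apply K<->P; O and / stay.
Row 6 as worked: P P P P K P P P P P K P P
Stitch 7 in working order -> P

Result:
P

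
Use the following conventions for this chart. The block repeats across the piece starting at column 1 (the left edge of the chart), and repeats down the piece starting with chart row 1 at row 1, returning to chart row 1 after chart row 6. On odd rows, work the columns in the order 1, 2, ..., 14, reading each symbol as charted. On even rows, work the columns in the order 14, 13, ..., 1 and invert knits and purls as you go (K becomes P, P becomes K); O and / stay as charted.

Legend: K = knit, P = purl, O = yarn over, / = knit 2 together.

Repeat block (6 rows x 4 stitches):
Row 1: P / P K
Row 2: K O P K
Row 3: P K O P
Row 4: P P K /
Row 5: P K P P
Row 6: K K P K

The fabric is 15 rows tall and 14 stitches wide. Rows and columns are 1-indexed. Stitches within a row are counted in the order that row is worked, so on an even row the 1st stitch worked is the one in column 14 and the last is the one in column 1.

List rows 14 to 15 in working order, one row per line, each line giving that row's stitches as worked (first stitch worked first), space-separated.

Row 14: chart row 2, WS - tiled (columns 1-14): K O P K K O P K K O P K K O; work from column 14 back to 1 with K<->P swapped.
Row 15: chart row 3, RS - tile across columns 1-14 and work as-is.

Result:
O P P K O P P K O P P K O P
P K O P P K O P P K O P P K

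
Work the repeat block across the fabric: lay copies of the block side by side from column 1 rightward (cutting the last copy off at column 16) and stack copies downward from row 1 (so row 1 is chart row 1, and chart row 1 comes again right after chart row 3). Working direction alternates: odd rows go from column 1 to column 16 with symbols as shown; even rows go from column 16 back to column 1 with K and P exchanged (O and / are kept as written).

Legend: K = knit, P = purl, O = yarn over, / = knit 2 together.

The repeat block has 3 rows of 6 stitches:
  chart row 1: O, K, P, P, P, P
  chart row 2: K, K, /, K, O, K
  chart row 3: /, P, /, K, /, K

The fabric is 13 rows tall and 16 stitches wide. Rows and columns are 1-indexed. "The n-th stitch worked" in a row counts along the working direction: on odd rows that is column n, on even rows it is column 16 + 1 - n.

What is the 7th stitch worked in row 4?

== STITCH ==
K

Derivation:
Row 4 uses chart row ((4-1) mod 3)+1 = 1. Row 4 is even, so WS.
Chart row 1 tiled across columns 1-16: O K P P P P O K P P P P O K P P
Wrong side: read the tiled row from column 16 down to 1 and exchange K with P (leave O, /).
Row 4 as worked: K K P O K K K K P O K K K K P O
The 7th stitch worked is K.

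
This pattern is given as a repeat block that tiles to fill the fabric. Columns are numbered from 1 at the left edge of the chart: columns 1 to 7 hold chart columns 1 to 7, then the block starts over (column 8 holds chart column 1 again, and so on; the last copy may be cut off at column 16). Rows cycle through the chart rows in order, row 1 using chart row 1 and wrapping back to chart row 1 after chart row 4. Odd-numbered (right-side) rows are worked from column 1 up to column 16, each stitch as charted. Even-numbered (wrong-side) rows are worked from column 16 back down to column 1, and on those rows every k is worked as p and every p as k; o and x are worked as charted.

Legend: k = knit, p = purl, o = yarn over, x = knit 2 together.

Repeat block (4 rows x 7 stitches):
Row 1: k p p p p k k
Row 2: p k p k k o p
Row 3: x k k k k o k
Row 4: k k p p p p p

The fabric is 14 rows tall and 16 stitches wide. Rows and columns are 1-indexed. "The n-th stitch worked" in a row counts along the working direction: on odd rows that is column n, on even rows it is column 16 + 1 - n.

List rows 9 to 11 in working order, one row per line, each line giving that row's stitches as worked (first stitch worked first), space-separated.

Row 9: chart row 1, RS - tile across columns 1-16 and work as-is.
Row 10: chart row 2, WS - tiled (columns 1-16): p k p k k o p p k p k k o p p k; work from column 16 back to 1 with k<->p swapped.
Row 11: chart row 3, RS - tile across columns 1-16 and work as-is.

== ROWS AS WORKED ==
k p p p p k k k p p p p k k k p
p k k o p p k p k k o p p k p k
x k k k k o k x k k k k o k x k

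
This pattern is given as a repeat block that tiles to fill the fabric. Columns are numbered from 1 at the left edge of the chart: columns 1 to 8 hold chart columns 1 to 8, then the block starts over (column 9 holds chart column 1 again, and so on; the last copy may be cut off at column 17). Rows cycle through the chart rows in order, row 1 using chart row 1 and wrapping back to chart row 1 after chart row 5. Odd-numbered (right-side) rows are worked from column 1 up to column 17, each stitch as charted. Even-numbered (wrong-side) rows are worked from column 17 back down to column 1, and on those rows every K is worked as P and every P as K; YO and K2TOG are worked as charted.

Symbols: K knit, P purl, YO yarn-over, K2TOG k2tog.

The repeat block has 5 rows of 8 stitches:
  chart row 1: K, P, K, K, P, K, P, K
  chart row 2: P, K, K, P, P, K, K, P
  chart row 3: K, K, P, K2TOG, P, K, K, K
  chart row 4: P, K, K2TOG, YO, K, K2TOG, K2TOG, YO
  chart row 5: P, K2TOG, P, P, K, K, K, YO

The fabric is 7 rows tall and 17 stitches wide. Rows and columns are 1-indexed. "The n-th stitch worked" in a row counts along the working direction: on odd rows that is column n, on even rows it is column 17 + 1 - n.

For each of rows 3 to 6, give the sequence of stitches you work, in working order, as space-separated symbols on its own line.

Row 3: chart row 3, RS - tile across columns 1-17 and work as-is.
Row 4: chart row 4, WS - tiled (columns 1-17): P K K2TOG YO K K2TOG K2TOG YO P K K2TOG YO K K2TOG K2TOG YO P; work from column 17 back to 1 with K<->P swapped.
Row 5: chart row 5, RS - tile across columns 1-17 and work as-is.
Row 6: chart row 1, WS - tiled (columns 1-17): K P K K P K P K K P K K P K P K K; work from column 17 back to 1 with K<->P swapped.

Rows as worked:
K K P K2TOG P K K K K K P K2TOG P K K K K
K YO K2TOG K2TOG P YO K2TOG P K YO K2TOG K2TOG P YO K2TOG P K
P K2TOG P P K K K YO P K2TOG P P K K K YO P
P P K P K P P K P P K P K P P K P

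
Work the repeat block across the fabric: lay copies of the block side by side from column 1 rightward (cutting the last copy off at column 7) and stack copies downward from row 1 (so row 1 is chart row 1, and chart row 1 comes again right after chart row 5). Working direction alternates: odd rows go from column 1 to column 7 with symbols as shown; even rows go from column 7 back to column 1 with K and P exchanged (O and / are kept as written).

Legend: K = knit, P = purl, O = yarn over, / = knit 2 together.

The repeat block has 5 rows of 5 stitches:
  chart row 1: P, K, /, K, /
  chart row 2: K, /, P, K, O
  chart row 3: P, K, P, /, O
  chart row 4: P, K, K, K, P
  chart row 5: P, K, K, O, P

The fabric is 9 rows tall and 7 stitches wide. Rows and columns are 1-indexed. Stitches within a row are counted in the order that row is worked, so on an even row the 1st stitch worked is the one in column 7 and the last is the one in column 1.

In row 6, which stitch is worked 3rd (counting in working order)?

Result:
/

Derivation:
Row 6 uses chart row ((6-1) mod 5)+1 = 1. Row 6 is even, so WS.
Chart row 1 tiled across columns 1-7: P K / K / P K
Wrong side: read the tiled row from column 7 down to 1 and exchange K with P (leave O, /).
Row 6 as worked: P K / P / P K
Counting 3 along the worked row gives /.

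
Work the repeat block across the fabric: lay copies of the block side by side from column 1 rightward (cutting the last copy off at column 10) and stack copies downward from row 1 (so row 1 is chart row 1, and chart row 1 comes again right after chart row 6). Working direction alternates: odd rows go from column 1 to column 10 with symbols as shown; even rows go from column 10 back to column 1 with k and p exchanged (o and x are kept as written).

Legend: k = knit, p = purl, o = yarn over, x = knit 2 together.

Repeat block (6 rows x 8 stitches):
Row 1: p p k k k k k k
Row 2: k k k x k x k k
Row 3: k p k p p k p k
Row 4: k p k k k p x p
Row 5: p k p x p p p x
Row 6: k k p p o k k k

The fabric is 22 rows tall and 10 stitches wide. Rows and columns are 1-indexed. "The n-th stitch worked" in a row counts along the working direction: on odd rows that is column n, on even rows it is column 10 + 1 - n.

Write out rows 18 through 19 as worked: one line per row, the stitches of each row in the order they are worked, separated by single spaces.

Rows as worked:
p p p p p o k k p p
p p k k k k k k p p

Derivation:
Row 18: chart row 6, WS - tiled (columns 1-10): k k p p o k k k k k; work from column 10 back to 1 with k<->p swapped.
Row 19: chart row 1, RS - tile across columns 1-10 and work as-is.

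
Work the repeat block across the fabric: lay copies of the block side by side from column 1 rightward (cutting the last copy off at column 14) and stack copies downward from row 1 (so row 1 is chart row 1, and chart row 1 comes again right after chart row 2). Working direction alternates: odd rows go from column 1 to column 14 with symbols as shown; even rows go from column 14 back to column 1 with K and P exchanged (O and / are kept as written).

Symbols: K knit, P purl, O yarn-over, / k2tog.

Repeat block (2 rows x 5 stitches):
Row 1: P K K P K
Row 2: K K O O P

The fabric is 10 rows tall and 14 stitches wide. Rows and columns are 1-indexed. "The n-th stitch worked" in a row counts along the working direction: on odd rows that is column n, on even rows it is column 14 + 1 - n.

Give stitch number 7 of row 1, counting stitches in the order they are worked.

== STITCH ==
K

Derivation:
For row 1: chart row = ((1-1) mod 2) + 1 = 1; this is a RS (odd) row.
Chart row 1 tiled across columns 1-14: P K K P K P K K P K P K K P
RS row: no reversal, no swap; stitch n worked = column n.
Stitch 7 in working order -> K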